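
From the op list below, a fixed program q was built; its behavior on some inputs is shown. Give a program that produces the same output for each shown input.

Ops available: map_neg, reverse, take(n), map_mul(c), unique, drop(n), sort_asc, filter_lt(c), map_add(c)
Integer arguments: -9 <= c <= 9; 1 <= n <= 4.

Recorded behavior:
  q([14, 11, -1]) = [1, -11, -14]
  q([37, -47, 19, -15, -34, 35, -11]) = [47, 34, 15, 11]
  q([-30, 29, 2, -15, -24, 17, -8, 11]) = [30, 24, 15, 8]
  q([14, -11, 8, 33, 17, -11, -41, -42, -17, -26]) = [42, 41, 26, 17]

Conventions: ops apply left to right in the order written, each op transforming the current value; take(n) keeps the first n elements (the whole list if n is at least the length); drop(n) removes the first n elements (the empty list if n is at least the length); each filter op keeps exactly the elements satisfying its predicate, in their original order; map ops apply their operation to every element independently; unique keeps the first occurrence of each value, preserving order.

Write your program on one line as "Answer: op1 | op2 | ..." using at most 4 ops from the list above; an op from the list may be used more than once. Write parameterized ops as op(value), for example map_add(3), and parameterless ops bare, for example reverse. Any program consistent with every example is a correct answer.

map_neg | sort_asc | reverse | take(4)

Check, running the answer program on each example:
  [14, 11, -1] -> [-14, -11, 1] -> [-14, -11, 1] -> [1, -11, -14] -> [1, -11, -14]
  [37, -47, 19, -15, -34, 35, -11] -> [-37, 47, -19, 15, 34, -35, 11] -> [-37, -35, -19, 11, 15, 34, 47] -> [47, 34, 15, 11, -19, -35, -37] -> [47, 34, 15, 11]
  [-30, 29, 2, -15, -24, 17, -8, 11] -> [30, -29, -2, 15, 24, -17, 8, -11] -> [-29, -17, -11, -2, 8, 15, 24, 30] -> [30, 24, 15, 8, -2, -11, -17, -29] -> [30, 24, 15, 8]
  [14, -11, 8, 33, 17, -11, -41, -42, -17, -26] -> [-14, 11, -8, -33, -17, 11, 41, 42, 17, 26] -> [-33, -17, -14, -8, 11, 11, 17, 26, 41, 42] -> [42, 41, 26, 17, 11, 11, -8, -14, -17, -33] -> [42, 41, 26, 17]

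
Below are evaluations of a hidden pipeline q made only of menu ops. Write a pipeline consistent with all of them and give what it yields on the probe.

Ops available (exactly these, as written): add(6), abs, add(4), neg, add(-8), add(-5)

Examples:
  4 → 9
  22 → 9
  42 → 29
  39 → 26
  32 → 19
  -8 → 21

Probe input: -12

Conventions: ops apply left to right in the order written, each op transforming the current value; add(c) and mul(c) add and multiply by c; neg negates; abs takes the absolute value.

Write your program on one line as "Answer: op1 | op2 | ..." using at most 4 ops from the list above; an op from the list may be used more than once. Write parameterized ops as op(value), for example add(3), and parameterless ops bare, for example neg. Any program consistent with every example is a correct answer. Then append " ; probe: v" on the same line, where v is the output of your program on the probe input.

add(-8) | add(-5) | abs ; probe: 25

Check, running the answer program on each example:
  4 -> -4 -> -9 -> 9
  22 -> 14 -> 9 -> 9
  42 -> 34 -> 29 -> 29
  39 -> 31 -> 26 -> 26
  32 -> 24 -> 19 -> 19
  -8 -> -16 -> -21 -> 21
  probe: -12 -> -20 -> -25 -> 25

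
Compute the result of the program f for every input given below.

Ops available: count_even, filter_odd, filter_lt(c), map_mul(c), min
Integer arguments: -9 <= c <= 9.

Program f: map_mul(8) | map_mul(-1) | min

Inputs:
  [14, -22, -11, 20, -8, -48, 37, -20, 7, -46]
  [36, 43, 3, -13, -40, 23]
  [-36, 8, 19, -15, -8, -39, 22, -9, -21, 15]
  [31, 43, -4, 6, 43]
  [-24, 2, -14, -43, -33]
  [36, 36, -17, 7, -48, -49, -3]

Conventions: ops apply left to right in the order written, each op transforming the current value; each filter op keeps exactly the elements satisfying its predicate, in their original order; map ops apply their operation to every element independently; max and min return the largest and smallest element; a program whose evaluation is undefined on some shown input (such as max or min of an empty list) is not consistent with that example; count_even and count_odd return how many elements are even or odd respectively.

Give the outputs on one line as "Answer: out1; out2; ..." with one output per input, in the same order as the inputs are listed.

Execution, op by op:
  [14, -22, -11, 20, -8, -48, 37, -20, 7, -46] -> [112, -176, -88, 160, -64, -384, 296, -160, 56, -368] -> [-112, 176, 88, -160, 64, 384, -296, 160, -56, 368] -> -296
  [36, 43, 3, -13, -40, 23] -> [288, 344, 24, -104, -320, 184] -> [-288, -344, -24, 104, 320, -184] -> -344
  [-36, 8, 19, -15, -8, -39, 22, -9, -21, 15] -> [-288, 64, 152, -120, -64, -312, 176, -72, -168, 120] -> [288, -64, -152, 120, 64, 312, -176, 72, 168, -120] -> -176
  [31, 43, -4, 6, 43] -> [248, 344, -32, 48, 344] -> [-248, -344, 32, -48, -344] -> -344
  [-24, 2, -14, -43, -33] -> [-192, 16, -112, -344, -264] -> [192, -16, 112, 344, 264] -> -16
  [36, 36, -17, 7, -48, -49, -3] -> [288, 288, -136, 56, -384, -392, -24] -> [-288, -288, 136, -56, 384, 392, 24] -> -288

-296; -344; -176; -344; -16; -288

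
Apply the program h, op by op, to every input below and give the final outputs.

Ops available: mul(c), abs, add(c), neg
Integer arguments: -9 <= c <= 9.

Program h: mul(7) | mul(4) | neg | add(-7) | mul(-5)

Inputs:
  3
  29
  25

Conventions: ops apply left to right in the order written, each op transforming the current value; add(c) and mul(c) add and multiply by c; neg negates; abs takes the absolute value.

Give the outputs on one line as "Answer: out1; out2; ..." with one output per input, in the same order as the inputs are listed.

Execution, op by op:
  3 -> 21 -> 84 -> -84 -> -91 -> 455
  29 -> 203 -> 812 -> -812 -> -819 -> 4095
  25 -> 175 -> 700 -> -700 -> -707 -> 3535

455; 4095; 3535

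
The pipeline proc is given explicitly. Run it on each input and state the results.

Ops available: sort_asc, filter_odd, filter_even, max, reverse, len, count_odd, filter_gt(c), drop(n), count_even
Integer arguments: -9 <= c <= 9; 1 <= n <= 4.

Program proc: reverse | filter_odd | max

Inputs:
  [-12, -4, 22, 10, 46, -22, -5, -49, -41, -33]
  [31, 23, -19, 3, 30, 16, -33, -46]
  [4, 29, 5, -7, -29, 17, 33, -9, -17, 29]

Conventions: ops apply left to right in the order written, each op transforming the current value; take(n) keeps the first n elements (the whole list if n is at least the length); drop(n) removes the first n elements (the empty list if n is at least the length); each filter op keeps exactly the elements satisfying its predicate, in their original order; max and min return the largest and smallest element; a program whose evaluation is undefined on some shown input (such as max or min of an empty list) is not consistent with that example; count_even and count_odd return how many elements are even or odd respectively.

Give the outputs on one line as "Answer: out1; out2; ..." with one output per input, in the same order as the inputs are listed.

-5; 31; 33

Execution, op by op:
  [-12, -4, 22, 10, 46, -22, -5, -49, -41, -33] -> [-33, -41, -49, -5, -22, 46, 10, 22, -4, -12] -> [-33, -41, -49, -5] -> -5
  [31, 23, -19, 3, 30, 16, -33, -46] -> [-46, -33, 16, 30, 3, -19, 23, 31] -> [-33, 3, -19, 23, 31] -> 31
  [4, 29, 5, -7, -29, 17, 33, -9, -17, 29] -> [29, -17, -9, 33, 17, -29, -7, 5, 29, 4] -> [29, -17, -9, 33, 17, -29, -7, 5, 29] -> 33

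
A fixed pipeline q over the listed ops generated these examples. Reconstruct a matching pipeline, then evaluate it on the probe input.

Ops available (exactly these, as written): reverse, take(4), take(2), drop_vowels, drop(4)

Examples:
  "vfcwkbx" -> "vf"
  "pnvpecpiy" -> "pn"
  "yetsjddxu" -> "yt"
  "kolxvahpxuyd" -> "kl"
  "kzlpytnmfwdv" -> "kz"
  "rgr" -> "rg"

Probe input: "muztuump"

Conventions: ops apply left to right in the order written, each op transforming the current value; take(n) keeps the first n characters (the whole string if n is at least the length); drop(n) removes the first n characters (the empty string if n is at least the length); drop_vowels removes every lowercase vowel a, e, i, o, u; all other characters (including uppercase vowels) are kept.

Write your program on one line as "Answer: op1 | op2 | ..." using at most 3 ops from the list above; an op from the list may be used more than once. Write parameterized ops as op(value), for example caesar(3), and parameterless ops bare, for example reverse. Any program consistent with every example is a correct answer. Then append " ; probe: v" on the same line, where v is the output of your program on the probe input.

drop_vowels | take(4) | take(2) ; probe: "mz"

Check, running the answer program on each example:
  "vfcwkbx" -> "vfcwkbx" -> "vfcw" -> "vf"
  "pnvpecpiy" -> "pnvpcpy" -> "pnvp" -> "pn"
  "yetsjddxu" -> "ytsjddx" -> "ytsj" -> "yt"
  "kolxvahpxuyd" -> "klxvhpxyd" -> "klxv" -> "kl"
  "kzlpytnmfwdv" -> "kzlpytnmfwdv" -> "kzlp" -> "kz"
  "rgr" -> "rgr" -> "rgr" -> "rg"
  probe: "muztuump" -> "mztmp" -> "mztm" -> "mz"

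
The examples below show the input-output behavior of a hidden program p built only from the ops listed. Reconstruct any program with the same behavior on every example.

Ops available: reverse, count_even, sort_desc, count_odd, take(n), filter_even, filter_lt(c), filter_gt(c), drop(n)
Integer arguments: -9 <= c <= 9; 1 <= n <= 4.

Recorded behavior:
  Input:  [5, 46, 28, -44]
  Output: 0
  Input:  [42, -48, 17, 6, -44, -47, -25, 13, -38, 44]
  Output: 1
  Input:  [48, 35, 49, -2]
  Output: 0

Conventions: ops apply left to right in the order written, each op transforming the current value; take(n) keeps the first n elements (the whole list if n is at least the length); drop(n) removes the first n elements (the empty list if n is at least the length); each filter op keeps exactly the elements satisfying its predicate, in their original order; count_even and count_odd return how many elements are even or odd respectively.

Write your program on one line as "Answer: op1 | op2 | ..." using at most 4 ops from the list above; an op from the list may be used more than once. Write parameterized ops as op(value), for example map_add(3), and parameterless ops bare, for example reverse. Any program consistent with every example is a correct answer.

filter_lt(-4) | drop(3) | count_odd

Check, running the answer program on each example:
  [5, 46, 28, -44] -> [-44] -> [] -> 0
  [42, -48, 17, 6, -44, -47, -25, 13, -38, 44] -> [-48, -44, -47, -25, -38] -> [-25, -38] -> 1
  [48, 35, 49, -2] -> [] -> [] -> 0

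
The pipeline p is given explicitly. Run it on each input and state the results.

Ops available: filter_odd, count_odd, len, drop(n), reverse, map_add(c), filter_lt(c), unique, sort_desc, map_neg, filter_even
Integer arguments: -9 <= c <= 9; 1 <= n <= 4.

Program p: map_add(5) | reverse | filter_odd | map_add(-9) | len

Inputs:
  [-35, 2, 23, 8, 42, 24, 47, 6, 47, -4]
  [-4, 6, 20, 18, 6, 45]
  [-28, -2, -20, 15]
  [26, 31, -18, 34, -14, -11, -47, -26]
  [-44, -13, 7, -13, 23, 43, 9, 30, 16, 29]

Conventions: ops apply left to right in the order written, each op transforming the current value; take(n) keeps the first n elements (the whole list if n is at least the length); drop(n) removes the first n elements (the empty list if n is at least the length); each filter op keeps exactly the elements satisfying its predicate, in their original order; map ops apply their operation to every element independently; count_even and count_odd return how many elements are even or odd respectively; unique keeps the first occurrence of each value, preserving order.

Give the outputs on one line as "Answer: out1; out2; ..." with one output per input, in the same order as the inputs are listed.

6; 5; 3; 5; 3

Execution, op by op:
  [-35, 2, 23, 8, 42, 24, 47, 6, 47, -4] -> [-30, 7, 28, 13, 47, 29, 52, 11, 52, 1] -> [1, 52, 11, 52, 29, 47, 13, 28, 7, -30] -> [1, 11, 29, 47, 13, 7] -> [-8, 2, 20, 38, 4, -2] -> 6
  [-4, 6, 20, 18, 6, 45] -> [1, 11, 25, 23, 11, 50] -> [50, 11, 23, 25, 11, 1] -> [11, 23, 25, 11, 1] -> [2, 14, 16, 2, -8] -> 5
  [-28, -2, -20, 15] -> [-23, 3, -15, 20] -> [20, -15, 3, -23] -> [-15, 3, -23] -> [-24, -6, -32] -> 3
  [26, 31, -18, 34, -14, -11, -47, -26] -> [31, 36, -13, 39, -9, -6, -42, -21] -> [-21, -42, -6, -9, 39, -13, 36, 31] -> [-21, -9, 39, -13, 31] -> [-30, -18, 30, -22, 22] -> 5
  [-44, -13, 7, -13, 23, 43, 9, 30, 16, 29] -> [-39, -8, 12, -8, 28, 48, 14, 35, 21, 34] -> [34, 21, 35, 14, 48, 28, -8, 12, -8, -39] -> [21, 35, -39] -> [12, 26, -48] -> 3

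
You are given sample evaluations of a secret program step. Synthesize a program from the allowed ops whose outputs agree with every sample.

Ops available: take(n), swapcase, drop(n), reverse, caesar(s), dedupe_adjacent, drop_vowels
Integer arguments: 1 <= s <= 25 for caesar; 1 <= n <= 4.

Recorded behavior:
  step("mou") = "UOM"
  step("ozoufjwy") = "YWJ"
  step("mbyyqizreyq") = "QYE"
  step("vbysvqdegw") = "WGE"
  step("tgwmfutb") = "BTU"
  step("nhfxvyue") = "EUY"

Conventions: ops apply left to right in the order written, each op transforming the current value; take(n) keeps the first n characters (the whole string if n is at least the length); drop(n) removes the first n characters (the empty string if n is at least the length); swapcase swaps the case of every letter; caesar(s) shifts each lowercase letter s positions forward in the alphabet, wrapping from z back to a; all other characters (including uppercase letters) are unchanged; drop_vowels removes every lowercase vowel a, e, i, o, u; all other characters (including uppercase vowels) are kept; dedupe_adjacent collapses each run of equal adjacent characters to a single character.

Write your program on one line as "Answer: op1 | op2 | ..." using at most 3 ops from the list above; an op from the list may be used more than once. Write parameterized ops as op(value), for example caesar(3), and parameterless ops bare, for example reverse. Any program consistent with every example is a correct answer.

reverse | take(3) | swapcase

Check, running the answer program on each example:
  "mou" -> "uom" -> "uom" -> "UOM"
  "ozoufjwy" -> "ywjfuozo" -> "ywj" -> "YWJ"
  "mbyyqizreyq" -> "qyerziqyybm" -> "qye" -> "QYE"
  "vbysvqdegw" -> "wgedqvsybv" -> "wge" -> "WGE"
  "tgwmfutb" -> "btufmwgt" -> "btu" -> "BTU"
  "nhfxvyue" -> "euyvxfhn" -> "euy" -> "EUY"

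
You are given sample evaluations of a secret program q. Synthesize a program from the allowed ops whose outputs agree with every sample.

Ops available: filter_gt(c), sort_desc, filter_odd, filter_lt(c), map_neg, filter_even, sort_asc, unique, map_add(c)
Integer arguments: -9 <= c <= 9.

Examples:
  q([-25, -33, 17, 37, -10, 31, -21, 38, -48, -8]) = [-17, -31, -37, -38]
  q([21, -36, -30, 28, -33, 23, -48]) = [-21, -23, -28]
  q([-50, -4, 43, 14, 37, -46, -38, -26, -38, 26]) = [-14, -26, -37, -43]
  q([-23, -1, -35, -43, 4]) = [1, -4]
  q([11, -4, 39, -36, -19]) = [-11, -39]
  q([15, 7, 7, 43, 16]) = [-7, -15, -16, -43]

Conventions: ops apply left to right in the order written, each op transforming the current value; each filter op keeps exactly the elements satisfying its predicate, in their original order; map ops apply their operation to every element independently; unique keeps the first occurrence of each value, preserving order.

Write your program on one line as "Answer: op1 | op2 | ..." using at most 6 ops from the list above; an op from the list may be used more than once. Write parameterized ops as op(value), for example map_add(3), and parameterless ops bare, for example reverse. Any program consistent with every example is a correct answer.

sort_desc | map_neg | filter_lt(3) | unique | sort_desc

Check, running the answer program on each example:
  [-25, -33, 17, 37, -10, 31, -21, 38, -48, -8] -> [38, 37, 31, 17, -8, -10, -21, -25, -33, -48] -> [-38, -37, -31, -17, 8, 10, 21, 25, 33, 48] -> [-38, -37, -31, -17] -> [-38, -37, -31, -17] -> [-17, -31, -37, -38]
  [21, -36, -30, 28, -33, 23, -48] -> [28, 23, 21, -30, -33, -36, -48] -> [-28, -23, -21, 30, 33, 36, 48] -> [-28, -23, -21] -> [-28, -23, -21] -> [-21, -23, -28]
  [-50, -4, 43, 14, 37, -46, -38, -26, -38, 26] -> [43, 37, 26, 14, -4, -26, -38, -38, -46, -50] -> [-43, -37, -26, -14, 4, 26, 38, 38, 46, 50] -> [-43, -37, -26, -14] -> [-43, -37, -26, -14] -> [-14, -26, -37, -43]
  [-23, -1, -35, -43, 4] -> [4, -1, -23, -35, -43] -> [-4, 1, 23, 35, 43] -> [-4, 1] -> [-4, 1] -> [1, -4]
  [11, -4, 39, -36, -19] -> [39, 11, -4, -19, -36] -> [-39, -11, 4, 19, 36] -> [-39, -11] -> [-39, -11] -> [-11, -39]
  [15, 7, 7, 43, 16] -> [43, 16, 15, 7, 7] -> [-43, -16, -15, -7, -7] -> [-43, -16, -15, -7, -7] -> [-43, -16, -15, -7] -> [-7, -15, -16, -43]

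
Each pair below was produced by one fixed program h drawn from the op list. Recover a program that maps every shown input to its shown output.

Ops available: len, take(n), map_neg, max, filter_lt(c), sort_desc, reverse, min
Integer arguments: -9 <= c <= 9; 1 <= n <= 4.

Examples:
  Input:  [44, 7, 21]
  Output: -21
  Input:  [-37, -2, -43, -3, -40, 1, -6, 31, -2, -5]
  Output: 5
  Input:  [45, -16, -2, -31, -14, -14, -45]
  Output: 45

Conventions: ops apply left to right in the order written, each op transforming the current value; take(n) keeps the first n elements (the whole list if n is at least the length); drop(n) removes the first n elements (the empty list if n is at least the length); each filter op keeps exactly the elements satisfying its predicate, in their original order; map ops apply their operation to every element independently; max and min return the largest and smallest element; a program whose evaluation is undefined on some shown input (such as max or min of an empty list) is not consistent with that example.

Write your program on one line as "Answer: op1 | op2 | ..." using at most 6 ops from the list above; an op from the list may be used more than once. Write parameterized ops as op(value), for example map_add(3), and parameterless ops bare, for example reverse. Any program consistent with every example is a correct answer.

reverse | map_neg | take(4) | take(1) | max

Check, running the answer program on each example:
  [44, 7, 21] -> [21, 7, 44] -> [-21, -7, -44] -> [-21, -7, -44] -> [-21] -> -21
  [-37, -2, -43, -3, -40, 1, -6, 31, -2, -5] -> [-5, -2, 31, -6, 1, -40, -3, -43, -2, -37] -> [5, 2, -31, 6, -1, 40, 3, 43, 2, 37] -> [5, 2, -31, 6] -> [5] -> 5
  [45, -16, -2, -31, -14, -14, -45] -> [-45, -14, -14, -31, -2, -16, 45] -> [45, 14, 14, 31, 2, 16, -45] -> [45, 14, 14, 31] -> [45] -> 45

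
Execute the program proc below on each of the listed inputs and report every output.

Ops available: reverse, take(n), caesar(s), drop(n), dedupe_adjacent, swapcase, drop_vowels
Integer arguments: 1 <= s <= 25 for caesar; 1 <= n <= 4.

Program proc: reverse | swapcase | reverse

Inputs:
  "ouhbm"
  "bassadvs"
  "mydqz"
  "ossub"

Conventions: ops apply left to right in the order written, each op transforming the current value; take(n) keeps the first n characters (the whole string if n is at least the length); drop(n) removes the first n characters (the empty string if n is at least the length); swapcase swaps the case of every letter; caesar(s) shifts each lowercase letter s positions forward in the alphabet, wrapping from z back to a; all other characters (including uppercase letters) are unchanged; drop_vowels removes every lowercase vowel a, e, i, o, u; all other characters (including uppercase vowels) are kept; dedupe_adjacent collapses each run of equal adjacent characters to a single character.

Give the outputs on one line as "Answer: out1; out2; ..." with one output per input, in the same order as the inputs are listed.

Execution, op by op:
  "ouhbm" -> "mbhuo" -> "MBHUO" -> "OUHBM"
  "bassadvs" -> "svdassab" -> "SVDASSAB" -> "BASSADVS"
  "mydqz" -> "zqdym" -> "ZQDYM" -> "MYDQZ"
  "ossub" -> "busso" -> "BUSSO" -> "OSSUB"

"OUHBM"; "BASSADVS"; "MYDQZ"; "OSSUB"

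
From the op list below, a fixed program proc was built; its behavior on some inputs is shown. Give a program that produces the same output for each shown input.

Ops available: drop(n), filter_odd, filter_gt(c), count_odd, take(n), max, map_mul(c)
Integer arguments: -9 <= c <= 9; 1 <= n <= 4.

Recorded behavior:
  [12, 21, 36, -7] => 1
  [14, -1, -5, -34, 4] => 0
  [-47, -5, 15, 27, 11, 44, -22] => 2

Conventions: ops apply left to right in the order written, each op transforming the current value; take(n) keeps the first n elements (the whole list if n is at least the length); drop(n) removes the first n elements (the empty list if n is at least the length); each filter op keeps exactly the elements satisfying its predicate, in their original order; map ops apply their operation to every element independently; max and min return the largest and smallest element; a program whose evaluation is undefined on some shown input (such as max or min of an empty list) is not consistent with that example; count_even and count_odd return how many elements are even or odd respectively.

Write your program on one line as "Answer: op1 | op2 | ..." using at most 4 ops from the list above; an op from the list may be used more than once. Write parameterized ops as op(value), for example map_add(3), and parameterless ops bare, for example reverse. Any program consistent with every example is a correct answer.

take(4) | filter_gt(7) | count_odd

Check, running the answer program on each example:
  [12, 21, 36, -7] -> [12, 21, 36, -7] -> [12, 21, 36] -> 1
  [14, -1, -5, -34, 4] -> [14, -1, -5, -34] -> [14] -> 0
  [-47, -5, 15, 27, 11, 44, -22] -> [-47, -5, 15, 27] -> [15, 27] -> 2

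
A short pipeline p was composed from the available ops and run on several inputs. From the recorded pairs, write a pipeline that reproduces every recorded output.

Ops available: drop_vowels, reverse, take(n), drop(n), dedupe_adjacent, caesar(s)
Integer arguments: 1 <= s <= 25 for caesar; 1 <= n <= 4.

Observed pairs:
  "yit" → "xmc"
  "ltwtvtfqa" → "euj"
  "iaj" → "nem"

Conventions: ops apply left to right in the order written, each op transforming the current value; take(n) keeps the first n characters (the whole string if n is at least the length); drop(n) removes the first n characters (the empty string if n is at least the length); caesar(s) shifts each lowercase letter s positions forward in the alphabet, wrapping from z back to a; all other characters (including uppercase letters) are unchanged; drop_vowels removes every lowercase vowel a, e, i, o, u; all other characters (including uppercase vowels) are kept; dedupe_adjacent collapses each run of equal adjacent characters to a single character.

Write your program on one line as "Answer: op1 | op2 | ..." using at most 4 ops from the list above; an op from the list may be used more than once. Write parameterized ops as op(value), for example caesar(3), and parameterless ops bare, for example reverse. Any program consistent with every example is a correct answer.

caesar(17) | caesar(13) | reverse | take(3)

Check, running the answer program on each example:
  "yit" -> "pzk" -> "cmx" -> "xmc" -> "xmc"
  "ltwtvtfqa" -> "cknkmkwhr" -> "pxaxzxjue" -> "eujxzxaxp" -> "euj"
  "iaj" -> "zra" -> "men" -> "nem" -> "nem"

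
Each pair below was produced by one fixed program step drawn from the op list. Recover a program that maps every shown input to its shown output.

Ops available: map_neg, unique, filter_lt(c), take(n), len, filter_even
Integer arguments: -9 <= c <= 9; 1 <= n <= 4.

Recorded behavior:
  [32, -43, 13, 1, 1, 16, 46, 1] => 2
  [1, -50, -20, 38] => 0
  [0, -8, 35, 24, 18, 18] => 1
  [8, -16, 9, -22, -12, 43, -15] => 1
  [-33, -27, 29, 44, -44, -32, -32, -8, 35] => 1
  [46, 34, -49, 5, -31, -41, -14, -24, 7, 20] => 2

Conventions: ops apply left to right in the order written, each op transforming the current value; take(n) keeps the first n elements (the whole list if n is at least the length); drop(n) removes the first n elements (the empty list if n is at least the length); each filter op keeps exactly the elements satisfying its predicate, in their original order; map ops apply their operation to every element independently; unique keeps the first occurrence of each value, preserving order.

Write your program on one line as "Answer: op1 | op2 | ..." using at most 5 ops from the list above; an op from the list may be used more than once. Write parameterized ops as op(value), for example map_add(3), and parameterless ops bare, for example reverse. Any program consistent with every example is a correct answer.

map_neg | filter_even | take(2) | filter_lt(1) | len

Check, running the answer program on each example:
  [32, -43, 13, 1, 1, 16, 46, 1] -> [-32, 43, -13, -1, -1, -16, -46, -1] -> [-32, -16, -46] -> [-32, -16] -> [-32, -16] -> 2
  [1, -50, -20, 38] -> [-1, 50, 20, -38] -> [50, 20, -38] -> [50, 20] -> [] -> 0
  [0, -8, 35, 24, 18, 18] -> [0, 8, -35, -24, -18, -18] -> [0, 8, -24, -18, -18] -> [0, 8] -> [0] -> 1
  [8, -16, 9, -22, -12, 43, -15] -> [-8, 16, -9, 22, 12, -43, 15] -> [-8, 16, 22, 12] -> [-8, 16] -> [-8] -> 1
  [-33, -27, 29, 44, -44, -32, -32, -8, 35] -> [33, 27, -29, -44, 44, 32, 32, 8, -35] -> [-44, 44, 32, 32, 8] -> [-44, 44] -> [-44] -> 1
  [46, 34, -49, 5, -31, -41, -14, -24, 7, 20] -> [-46, -34, 49, -5, 31, 41, 14, 24, -7, -20] -> [-46, -34, 14, 24, -20] -> [-46, -34] -> [-46, -34] -> 2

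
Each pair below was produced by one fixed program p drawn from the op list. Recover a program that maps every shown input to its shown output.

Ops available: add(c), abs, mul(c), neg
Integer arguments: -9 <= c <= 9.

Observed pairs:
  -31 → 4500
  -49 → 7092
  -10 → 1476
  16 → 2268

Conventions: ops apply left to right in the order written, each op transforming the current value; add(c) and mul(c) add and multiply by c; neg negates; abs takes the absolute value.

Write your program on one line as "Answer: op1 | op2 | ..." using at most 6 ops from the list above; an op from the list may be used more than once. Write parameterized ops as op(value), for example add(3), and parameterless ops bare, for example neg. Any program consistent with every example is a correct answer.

mul(3) | mul(8) | add(-6) | mul(-6) | abs

Check, running the answer program on each example:
  -31 -> -93 -> -744 -> -750 -> 4500 -> 4500
  -49 -> -147 -> -1176 -> -1182 -> 7092 -> 7092
  -10 -> -30 -> -240 -> -246 -> 1476 -> 1476
  16 -> 48 -> 384 -> 378 -> -2268 -> 2268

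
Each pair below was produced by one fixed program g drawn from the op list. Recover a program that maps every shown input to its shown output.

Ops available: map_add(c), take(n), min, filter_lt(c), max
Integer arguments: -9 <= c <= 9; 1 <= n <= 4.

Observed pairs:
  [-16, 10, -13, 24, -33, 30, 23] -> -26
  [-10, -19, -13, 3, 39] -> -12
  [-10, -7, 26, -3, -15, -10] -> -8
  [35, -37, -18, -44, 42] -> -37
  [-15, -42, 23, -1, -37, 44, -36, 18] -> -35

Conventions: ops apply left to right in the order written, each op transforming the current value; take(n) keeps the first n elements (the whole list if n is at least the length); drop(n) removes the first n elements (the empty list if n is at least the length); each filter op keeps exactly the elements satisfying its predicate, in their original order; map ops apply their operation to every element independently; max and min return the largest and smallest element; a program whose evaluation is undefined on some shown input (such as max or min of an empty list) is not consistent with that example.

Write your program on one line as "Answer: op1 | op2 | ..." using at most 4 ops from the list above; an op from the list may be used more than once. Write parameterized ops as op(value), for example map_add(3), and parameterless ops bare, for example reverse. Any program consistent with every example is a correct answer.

filter_lt(1) | map_add(7) | min

Check, running the answer program on each example:
  [-16, 10, -13, 24, -33, 30, 23] -> [-16, -13, -33] -> [-9, -6, -26] -> -26
  [-10, -19, -13, 3, 39] -> [-10, -19, -13] -> [-3, -12, -6] -> -12
  [-10, -7, 26, -3, -15, -10] -> [-10, -7, -3, -15, -10] -> [-3, 0, 4, -8, -3] -> -8
  [35, -37, -18, -44, 42] -> [-37, -18, -44] -> [-30, -11, -37] -> -37
  [-15, -42, 23, -1, -37, 44, -36, 18] -> [-15, -42, -1, -37, -36] -> [-8, -35, 6, -30, -29] -> -35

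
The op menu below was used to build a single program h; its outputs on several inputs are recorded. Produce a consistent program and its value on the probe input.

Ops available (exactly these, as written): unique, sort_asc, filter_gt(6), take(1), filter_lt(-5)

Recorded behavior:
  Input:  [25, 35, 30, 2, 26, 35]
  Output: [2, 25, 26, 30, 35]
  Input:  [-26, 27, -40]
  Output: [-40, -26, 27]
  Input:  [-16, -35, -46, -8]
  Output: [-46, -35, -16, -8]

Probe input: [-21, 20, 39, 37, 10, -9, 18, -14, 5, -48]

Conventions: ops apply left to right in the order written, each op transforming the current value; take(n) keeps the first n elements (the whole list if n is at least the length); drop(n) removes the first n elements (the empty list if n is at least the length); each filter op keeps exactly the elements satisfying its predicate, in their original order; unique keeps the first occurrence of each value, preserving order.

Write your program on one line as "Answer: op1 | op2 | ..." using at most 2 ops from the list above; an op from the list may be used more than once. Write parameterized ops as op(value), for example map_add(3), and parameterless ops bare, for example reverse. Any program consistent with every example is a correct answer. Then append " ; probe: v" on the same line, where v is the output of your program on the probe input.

unique | sort_asc ; probe: [-48, -21, -14, -9, 5, 10, 18, 20, 37, 39]

Check, running the answer program on each example:
  [25, 35, 30, 2, 26, 35] -> [25, 35, 30, 2, 26] -> [2, 25, 26, 30, 35]
  [-26, 27, -40] -> [-26, 27, -40] -> [-40, -26, 27]
  [-16, -35, -46, -8] -> [-16, -35, -46, -8] -> [-46, -35, -16, -8]
  probe: [-21, 20, 39, 37, 10, -9, 18, -14, 5, -48] -> [-21, 20, 39, 37, 10, -9, 18, -14, 5, -48] -> [-48, -21, -14, -9, 5, 10, 18, 20, 37, 39]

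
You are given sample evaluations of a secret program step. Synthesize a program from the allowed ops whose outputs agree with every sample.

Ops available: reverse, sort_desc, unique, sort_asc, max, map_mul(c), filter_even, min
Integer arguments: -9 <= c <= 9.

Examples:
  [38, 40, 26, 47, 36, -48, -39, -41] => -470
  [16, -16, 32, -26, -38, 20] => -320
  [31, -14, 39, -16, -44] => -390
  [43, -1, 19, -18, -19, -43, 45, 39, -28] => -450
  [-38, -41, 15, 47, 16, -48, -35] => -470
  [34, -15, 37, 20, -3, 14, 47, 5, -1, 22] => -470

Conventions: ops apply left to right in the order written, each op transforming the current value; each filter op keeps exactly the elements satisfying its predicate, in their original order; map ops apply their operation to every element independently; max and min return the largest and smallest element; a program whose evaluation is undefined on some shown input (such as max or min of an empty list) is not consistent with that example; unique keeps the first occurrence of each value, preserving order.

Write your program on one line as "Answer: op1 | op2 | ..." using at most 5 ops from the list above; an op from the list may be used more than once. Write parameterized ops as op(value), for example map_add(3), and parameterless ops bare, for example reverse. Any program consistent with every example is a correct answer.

map_mul(-5) | map_mul(2) | sort_asc | min

Check, running the answer program on each example:
  [38, 40, 26, 47, 36, -48, -39, -41] -> [-190, -200, -130, -235, -180, 240, 195, 205] -> [-380, -400, -260, -470, -360, 480, 390, 410] -> [-470, -400, -380, -360, -260, 390, 410, 480] -> -470
  [16, -16, 32, -26, -38, 20] -> [-80, 80, -160, 130, 190, -100] -> [-160, 160, -320, 260, 380, -200] -> [-320, -200, -160, 160, 260, 380] -> -320
  [31, -14, 39, -16, -44] -> [-155, 70, -195, 80, 220] -> [-310, 140, -390, 160, 440] -> [-390, -310, 140, 160, 440] -> -390
  [43, -1, 19, -18, -19, -43, 45, 39, -28] -> [-215, 5, -95, 90, 95, 215, -225, -195, 140] -> [-430, 10, -190, 180, 190, 430, -450, -390, 280] -> [-450, -430, -390, -190, 10, 180, 190, 280, 430] -> -450
  [-38, -41, 15, 47, 16, -48, -35] -> [190, 205, -75, -235, -80, 240, 175] -> [380, 410, -150, -470, -160, 480, 350] -> [-470, -160, -150, 350, 380, 410, 480] -> -470
  [34, -15, 37, 20, -3, 14, 47, 5, -1, 22] -> [-170, 75, -185, -100, 15, -70, -235, -25, 5, -110] -> [-340, 150, -370, -200, 30, -140, -470, -50, 10, -220] -> [-470, -370, -340, -220, -200, -140, -50, 10, 30, 150] -> -470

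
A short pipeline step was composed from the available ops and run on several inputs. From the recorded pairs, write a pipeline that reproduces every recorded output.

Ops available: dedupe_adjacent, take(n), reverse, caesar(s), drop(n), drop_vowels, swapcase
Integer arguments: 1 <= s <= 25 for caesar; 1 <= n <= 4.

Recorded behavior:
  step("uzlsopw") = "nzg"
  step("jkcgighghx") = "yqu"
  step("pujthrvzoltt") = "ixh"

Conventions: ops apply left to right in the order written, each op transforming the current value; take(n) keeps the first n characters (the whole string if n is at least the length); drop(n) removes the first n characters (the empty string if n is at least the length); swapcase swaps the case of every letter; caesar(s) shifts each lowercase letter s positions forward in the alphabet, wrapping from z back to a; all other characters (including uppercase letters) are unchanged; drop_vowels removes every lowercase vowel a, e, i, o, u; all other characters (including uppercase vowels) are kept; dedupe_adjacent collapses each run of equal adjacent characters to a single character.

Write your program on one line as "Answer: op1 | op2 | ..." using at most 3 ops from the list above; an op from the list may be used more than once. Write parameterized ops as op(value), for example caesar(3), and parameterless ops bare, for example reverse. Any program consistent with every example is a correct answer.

caesar(14) | drop(1) | take(3)

Check, running the answer program on each example:
  "uzlsopw" -> "inzgcdk" -> "nzgcdk" -> "nzg"
  "jkcgighghx" -> "xyquwuvuvl" -> "yquwuvuvl" -> "yqu"
  "pujthrvzoltt" -> "dixhvfjnczhh" -> "ixhvfjnczhh" -> "ixh"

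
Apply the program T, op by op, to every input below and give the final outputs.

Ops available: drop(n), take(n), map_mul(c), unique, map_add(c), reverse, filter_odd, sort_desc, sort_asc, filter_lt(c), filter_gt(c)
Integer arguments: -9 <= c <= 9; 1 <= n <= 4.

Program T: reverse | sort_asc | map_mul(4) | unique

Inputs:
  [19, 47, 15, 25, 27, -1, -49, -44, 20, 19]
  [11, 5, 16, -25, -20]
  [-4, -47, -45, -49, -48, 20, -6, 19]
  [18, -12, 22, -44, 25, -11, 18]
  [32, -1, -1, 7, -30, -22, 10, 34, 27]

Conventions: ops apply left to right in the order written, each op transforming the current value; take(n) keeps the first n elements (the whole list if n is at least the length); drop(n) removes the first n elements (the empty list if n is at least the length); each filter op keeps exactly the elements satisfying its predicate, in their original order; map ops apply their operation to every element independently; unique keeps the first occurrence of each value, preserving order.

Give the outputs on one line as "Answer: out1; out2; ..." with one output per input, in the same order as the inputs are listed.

Execution, op by op:
  [19, 47, 15, 25, 27, -1, -49, -44, 20, 19] -> [19, 20, -44, -49, -1, 27, 25, 15, 47, 19] -> [-49, -44, -1, 15, 19, 19, 20, 25, 27, 47] -> [-196, -176, -4, 60, 76, 76, 80, 100, 108, 188] -> [-196, -176, -4, 60, 76, 80, 100, 108, 188]
  [11, 5, 16, -25, -20] -> [-20, -25, 16, 5, 11] -> [-25, -20, 5, 11, 16] -> [-100, -80, 20, 44, 64] -> [-100, -80, 20, 44, 64]
  [-4, -47, -45, -49, -48, 20, -6, 19] -> [19, -6, 20, -48, -49, -45, -47, -4] -> [-49, -48, -47, -45, -6, -4, 19, 20] -> [-196, -192, -188, -180, -24, -16, 76, 80] -> [-196, -192, -188, -180, -24, -16, 76, 80]
  [18, -12, 22, -44, 25, -11, 18] -> [18, -11, 25, -44, 22, -12, 18] -> [-44, -12, -11, 18, 18, 22, 25] -> [-176, -48, -44, 72, 72, 88, 100] -> [-176, -48, -44, 72, 88, 100]
  [32, -1, -1, 7, -30, -22, 10, 34, 27] -> [27, 34, 10, -22, -30, 7, -1, -1, 32] -> [-30, -22, -1, -1, 7, 10, 27, 32, 34] -> [-120, -88, -4, -4, 28, 40, 108, 128, 136] -> [-120, -88, -4, 28, 40, 108, 128, 136]

[-196, -176, -4, 60, 76, 80, 100, 108, 188]; [-100, -80, 20, 44, 64]; [-196, -192, -188, -180, -24, -16, 76, 80]; [-176, -48, -44, 72, 88, 100]; [-120, -88, -4, 28, 40, 108, 128, 136]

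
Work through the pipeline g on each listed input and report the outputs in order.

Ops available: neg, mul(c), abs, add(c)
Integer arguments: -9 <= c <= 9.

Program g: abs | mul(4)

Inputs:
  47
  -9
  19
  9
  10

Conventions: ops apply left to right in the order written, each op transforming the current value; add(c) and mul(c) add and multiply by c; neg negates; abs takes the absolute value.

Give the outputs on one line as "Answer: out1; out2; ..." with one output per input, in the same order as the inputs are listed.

Execution, op by op:
  47 -> 47 -> 188
  -9 -> 9 -> 36
  19 -> 19 -> 76
  9 -> 9 -> 36
  10 -> 10 -> 40

188; 36; 76; 36; 40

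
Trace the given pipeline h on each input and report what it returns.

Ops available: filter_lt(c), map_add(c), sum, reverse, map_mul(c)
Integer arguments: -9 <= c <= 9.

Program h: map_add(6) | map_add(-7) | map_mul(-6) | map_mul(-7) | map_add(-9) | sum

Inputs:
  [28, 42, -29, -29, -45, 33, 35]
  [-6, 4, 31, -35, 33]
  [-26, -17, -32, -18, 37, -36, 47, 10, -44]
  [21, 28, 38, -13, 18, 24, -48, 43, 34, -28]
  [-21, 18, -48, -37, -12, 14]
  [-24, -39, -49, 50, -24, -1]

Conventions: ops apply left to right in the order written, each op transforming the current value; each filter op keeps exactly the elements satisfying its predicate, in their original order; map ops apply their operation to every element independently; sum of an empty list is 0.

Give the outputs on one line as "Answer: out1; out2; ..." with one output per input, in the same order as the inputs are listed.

1113; 879; -3777; 4404; -3918; -3960

Execution, op by op:
  [28, 42, -29, -29, -45, 33, 35] -> [34, 48, -23, -23, -39, 39, 41] -> [27, 41, -30, -30, -46, 32, 34] -> [-162, -246, 180, 180, 276, -192, -204] -> [1134, 1722, -1260, -1260, -1932, 1344, 1428] -> [1125, 1713, -1269, -1269, -1941, 1335, 1419] -> 1113
  [-6, 4, 31, -35, 33] -> [0, 10, 37, -29, 39] -> [-7, 3, 30, -36, 32] -> [42, -18, -180, 216, -192] -> [-294, 126, 1260, -1512, 1344] -> [-303, 117, 1251, -1521, 1335] -> 879
  [-26, -17, -32, -18, 37, -36, 47, 10, -44] -> [-20, -11, -26, -12, 43, -30, 53, 16, -38] -> [-27, -18, -33, -19, 36, -37, 46, 9, -45] -> [162, 108, 198, 114, -216, 222, -276, -54, 270] -> [-1134, -756, -1386, -798, 1512, -1554, 1932, 378, -1890] -> [-1143, -765, -1395, -807, 1503, -1563, 1923, 369, -1899] -> -3777
  [21, 28, 38, -13, 18, 24, -48, 43, 34, -28] -> [27, 34, 44, -7, 24, 30, -42, 49, 40, -22] -> [20, 27, 37, -14, 17, 23, -49, 42, 33, -29] -> [-120, -162, -222, 84, -102, -138, 294, -252, -198, 174] -> [840, 1134, 1554, -588, 714, 966, -2058, 1764, 1386, -1218] -> [831, 1125, 1545, -597, 705, 957, -2067, 1755, 1377, -1227] -> 4404
  [-21, 18, -48, -37, -12, 14] -> [-15, 24, -42, -31, -6, 20] -> [-22, 17, -49, -38, -13, 13] -> [132, -102, 294, 228, 78, -78] -> [-924, 714, -2058, -1596, -546, 546] -> [-933, 705, -2067, -1605, -555, 537] -> -3918
  [-24, -39, -49, 50, -24, -1] -> [-18, -33, -43, 56, -18, 5] -> [-25, -40, -50, 49, -25, -2] -> [150, 240, 300, -294, 150, 12] -> [-1050, -1680, -2100, 2058, -1050, -84] -> [-1059, -1689, -2109, 2049, -1059, -93] -> -3960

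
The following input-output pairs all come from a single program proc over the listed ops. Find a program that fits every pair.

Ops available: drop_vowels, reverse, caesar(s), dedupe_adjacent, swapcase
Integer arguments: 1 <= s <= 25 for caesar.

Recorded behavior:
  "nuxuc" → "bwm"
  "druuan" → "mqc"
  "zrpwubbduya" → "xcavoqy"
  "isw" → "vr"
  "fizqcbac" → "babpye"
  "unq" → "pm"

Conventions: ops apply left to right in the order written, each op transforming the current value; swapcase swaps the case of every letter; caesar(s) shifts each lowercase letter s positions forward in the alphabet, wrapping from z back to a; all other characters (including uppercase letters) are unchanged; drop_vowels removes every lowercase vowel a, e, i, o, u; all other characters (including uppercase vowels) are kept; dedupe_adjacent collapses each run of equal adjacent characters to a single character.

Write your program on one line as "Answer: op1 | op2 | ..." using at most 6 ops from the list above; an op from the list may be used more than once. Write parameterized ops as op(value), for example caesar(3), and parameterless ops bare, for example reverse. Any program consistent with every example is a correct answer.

dedupe_adjacent | reverse | drop_vowels | caesar(23) | caesar(2)

Check, running the answer program on each example:
  "nuxuc" -> "nuxuc" -> "cuxun" -> "cxn" -> "zuk" -> "bwm"
  "druuan" -> "druan" -> "naurd" -> "nrd" -> "koa" -> "mqc"
  "zrpwubbduya" -> "zrpwubduya" -> "ayudbuwprz" -> "ydbwprz" -> "vaytmow" -> "xcavoqy"
  "isw" -> "isw" -> "wsi" -> "ws" -> "tp" -> "vr"
  "fizqcbac" -> "fizqcbac" -> "cabcqzif" -> "cbcqzf" -> "zyznwc" -> "babpye"
  "unq" -> "unq" -> "qnu" -> "qn" -> "nk" -> "pm"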